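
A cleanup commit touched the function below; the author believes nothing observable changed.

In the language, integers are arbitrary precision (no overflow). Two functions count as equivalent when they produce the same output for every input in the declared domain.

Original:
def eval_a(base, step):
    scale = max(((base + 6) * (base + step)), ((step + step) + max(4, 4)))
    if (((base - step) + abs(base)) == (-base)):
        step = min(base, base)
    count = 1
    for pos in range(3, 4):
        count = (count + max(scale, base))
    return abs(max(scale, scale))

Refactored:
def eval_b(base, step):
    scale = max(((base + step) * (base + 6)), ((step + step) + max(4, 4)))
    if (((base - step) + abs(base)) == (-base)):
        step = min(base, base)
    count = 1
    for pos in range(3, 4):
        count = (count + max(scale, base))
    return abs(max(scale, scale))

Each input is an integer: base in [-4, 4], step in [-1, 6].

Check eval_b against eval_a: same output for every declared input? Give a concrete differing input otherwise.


Behavior is preserved: although same computation, different form, the outputs never diverge.
As a probe, take base=0, step=3: eval_a runs scale=18, then (((base - step) + abs(base)) == (-base)) is false, then count=1, then (pos=3), then count=19, then returns 18; eval_b runs scale=18, then (((base - step) + abs(base)) == (-base)) is false, then count=1, then (pos=3), then count=19, then returns 18; both end at 18.
Every one of the 72 inputs gives matching results.
verdict: equivalent


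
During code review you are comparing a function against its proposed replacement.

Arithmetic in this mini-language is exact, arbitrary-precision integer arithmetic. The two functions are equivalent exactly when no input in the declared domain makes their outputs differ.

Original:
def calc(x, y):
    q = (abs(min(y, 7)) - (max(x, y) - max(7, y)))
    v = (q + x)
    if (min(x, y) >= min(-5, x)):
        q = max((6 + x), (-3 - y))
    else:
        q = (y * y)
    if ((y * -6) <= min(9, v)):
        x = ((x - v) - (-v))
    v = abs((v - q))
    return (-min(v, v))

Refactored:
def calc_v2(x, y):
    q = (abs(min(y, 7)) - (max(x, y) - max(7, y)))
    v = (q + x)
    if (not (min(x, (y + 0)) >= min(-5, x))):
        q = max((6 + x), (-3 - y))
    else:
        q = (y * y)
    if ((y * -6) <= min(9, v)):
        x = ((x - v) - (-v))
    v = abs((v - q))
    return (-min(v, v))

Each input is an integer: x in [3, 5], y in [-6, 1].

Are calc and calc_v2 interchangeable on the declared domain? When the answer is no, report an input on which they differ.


There is a counterexample at x=3, y=-6: -23 on one side, -4 on the other.
calc: q becomes 10; next v becomes 13; next (min(x, y) >= min(-5, x)) evaluates to false; next q becomes 36; next ((y * -6) <= min(9, v)) evaluates to false; next v becomes 23; next final value -23
calc_v2: q becomes 10; next v becomes 13; next (not (min(x, (y + 0)) >= min(-5, x))) evaluates to true; next q becomes 9; next ((y * -6) <= min(9, v)) evaluates to false; next v becomes 4; next final value -4
verdict: not equivalent; witness: x=3, y=-6


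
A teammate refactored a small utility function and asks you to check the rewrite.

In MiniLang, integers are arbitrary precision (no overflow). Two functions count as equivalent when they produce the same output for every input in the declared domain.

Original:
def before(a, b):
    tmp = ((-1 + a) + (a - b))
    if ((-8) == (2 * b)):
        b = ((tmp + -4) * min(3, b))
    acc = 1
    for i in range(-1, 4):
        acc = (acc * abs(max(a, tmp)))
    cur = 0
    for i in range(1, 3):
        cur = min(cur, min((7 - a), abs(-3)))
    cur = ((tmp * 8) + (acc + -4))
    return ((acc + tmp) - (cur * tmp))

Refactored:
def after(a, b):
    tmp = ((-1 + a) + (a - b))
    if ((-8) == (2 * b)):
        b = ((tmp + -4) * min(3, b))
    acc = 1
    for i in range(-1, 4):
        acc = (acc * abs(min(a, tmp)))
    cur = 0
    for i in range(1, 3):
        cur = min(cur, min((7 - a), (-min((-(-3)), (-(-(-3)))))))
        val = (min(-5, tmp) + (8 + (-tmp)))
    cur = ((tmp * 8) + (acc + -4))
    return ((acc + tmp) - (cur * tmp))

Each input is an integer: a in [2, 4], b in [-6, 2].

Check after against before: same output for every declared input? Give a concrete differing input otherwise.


Not equivalent: a=2, b=-6 separates them (-472995 vs -859).
before: tmp becomes 9; next ((-8) == (2 * b)) evaluates to false; next acc becomes 1; next at i=-1:; next acc becomes 9; next at i=0:; next acc becomes 81; next at i=1:; next acc becomes 729; next at i=2:; next acc becomes 6561; next at i=3:; next acc becomes 59049; next cur becomes 0; next at i=1:; next cur becomes 0; next at i=2:; next cur becomes 0; next cur becomes 59117; next final value -472995
after: tmp becomes 9; next ((-8) == (2 * b)) evaluates to false; next acc becomes 1; next at i=-1:; next acc becomes 2; next at i=0:; next acc becomes 4; next at i=1:; next acc becomes 8; next at i=2:; next acc becomes 16; next at i=3:; next acc becomes 32; next cur becomes 0; next at i=1:; next cur becomes 0; next val becomes -6; next at i=2:; next cur becomes 0; next val becomes -6; next cur becomes 100; next final value -859
verdict: not equivalent; witness: a=2, b=-6


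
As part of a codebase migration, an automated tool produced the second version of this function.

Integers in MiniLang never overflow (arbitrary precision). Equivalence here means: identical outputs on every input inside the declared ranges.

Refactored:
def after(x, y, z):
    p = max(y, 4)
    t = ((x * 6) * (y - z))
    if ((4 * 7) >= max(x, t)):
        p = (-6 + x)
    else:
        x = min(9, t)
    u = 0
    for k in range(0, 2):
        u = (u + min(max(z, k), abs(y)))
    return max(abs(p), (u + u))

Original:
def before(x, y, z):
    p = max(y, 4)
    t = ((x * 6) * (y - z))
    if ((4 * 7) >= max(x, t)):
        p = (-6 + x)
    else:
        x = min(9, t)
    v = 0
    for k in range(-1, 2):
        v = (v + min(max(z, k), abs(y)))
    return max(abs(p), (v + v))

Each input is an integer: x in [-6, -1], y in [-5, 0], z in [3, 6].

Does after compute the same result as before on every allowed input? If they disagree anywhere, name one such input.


At x=-6, y=-5, z=3: before gives 18, after gives 12.
verdict: not equivalent; witness: x=-6, y=-5, z=3


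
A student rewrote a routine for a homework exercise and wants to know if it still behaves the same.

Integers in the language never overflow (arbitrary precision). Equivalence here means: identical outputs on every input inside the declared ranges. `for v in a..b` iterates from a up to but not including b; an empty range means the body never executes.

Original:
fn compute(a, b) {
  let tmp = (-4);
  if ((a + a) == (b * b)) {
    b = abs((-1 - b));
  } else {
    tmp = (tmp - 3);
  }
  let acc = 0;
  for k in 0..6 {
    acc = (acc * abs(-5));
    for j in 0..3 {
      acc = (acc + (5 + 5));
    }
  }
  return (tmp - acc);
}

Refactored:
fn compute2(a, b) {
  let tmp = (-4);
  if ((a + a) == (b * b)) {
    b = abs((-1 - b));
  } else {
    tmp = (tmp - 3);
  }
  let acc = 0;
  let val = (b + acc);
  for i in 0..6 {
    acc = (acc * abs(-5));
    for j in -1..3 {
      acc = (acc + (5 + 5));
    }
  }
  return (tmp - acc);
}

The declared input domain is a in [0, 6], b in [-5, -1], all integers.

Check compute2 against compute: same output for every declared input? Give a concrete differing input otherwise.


Not equivalent: a=0, b=-5 separates them (-117187 vs -156247).
compute: tmp = -4; ((a + a) == (b * b)) -> false; tmp = -7; acc = 0; [k=0]; acc = 0; [j=0]; acc = 10; [j=1]; acc = 20; [j=2]; acc = 30; [k=1]; acc = 150; [j=0]; acc = 160; [j=1]; acc = 170; [j=2]; acc = 180; [k=2]; acc = 900; [j=0]; acc = 910; [j=1]; acc = 920; [j=2]; acc = 930; [k=3]; acc = 4650; [j=0]; acc = 4660; [j=1]; acc = 4670; [j=2]; acc = 4680; [k=4]; acc = 23400; [j=0]; acc = 23410; [j=1]; acc = 23420; [j=2]; acc = 23430; [k=5]; acc = 117150; [j=0]; acc = 117160; [j=1]; acc = 117170; [j=2]; acc = 117180; return -117187
compute2: tmp = -4; ((a + a) == (b * b)) -> false; tmp = -7; acc = 0; val = -5; [i=0]; acc = 0; [j=-1]; acc = 10; [j=0]; acc = 20; [j=1]; acc = 30; [j=2]; acc = 40; [i=1]; acc = 200; [j=-1]; acc = 210; [j=0]; acc = 220; [j=1]; acc = 230; [j=2]; acc = 240; [i=2]; acc = 1200; [j=-1]; acc = 1210; [j=0]; acc = 1220; [j=1]; acc = 1230; [j=2]; acc = 1240; [i=3]; acc = 6200; [j=-1]; acc = 6210; [j=0]; acc = 6220; [j=1]; acc = 6230; [j=2]; acc = 6240; [i=4]; acc = 31200; [j=-1]; acc = 31210; [j=0]; acc = 31220; [j=1]; acc = 31230; [j=2]; acc = 31240; [i=5]; acc = 156200; [j=-1]; acc = 156210; [j=0]; acc = 156220; [j=1]; acc = 156230; [j=2]; acc = 156240; return -156247
verdict: not equivalent; witness: a=0, b=-5


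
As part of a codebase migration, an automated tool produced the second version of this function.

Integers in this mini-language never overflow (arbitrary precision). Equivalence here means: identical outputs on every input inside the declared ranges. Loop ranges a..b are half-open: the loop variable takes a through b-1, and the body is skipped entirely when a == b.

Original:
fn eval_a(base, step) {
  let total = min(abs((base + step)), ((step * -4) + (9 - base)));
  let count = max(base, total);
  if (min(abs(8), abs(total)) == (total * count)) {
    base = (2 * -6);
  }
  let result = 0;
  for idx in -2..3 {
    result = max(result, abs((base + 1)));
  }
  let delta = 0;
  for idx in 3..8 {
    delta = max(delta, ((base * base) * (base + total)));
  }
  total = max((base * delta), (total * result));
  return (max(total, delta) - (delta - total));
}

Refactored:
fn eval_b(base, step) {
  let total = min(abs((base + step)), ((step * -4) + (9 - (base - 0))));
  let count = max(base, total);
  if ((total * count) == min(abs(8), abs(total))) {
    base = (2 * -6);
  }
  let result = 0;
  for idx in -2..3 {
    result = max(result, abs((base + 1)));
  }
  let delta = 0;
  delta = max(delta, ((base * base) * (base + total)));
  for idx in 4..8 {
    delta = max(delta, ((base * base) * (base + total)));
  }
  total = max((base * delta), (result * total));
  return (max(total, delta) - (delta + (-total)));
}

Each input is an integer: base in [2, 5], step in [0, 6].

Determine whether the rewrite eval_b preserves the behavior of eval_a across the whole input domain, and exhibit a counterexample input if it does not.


This is a faithful refactor — arithmetic usage differs; constant usage differs; loop structure differs; min/max/abs usage differs; statement counts differ, but the computed results match everywhere.
As a probe, take base=3, step=1: eval_a runs total := 2 | count := 3 | (min(abs(8), abs(total)) == (total * count)): false | result := 0 | iter idx=-2: | result := 4 | iter idx=-1: | result := 4 | iter idx=0: | result := 4 | iter idx=1: | result := 4 | iter idx=2: | result := 4 | delta := 0 | iter idx=3: | delta := 45 | iter idx=4: | delta := 45 | iter idx=5: | delta := 45 | iter idx=6: | delta := 45 | iter idx=7: | delta := 45 | total := 135 | result 225; eval_b runs total := 2 | count := 3 | ((total * count) == min(abs(8), abs(total))): false | result := 0 | iter idx=-2: | result := 4 | iter idx=-1: | result := 4 | iter idx=0: | result := 4 | iter idx=1: | result := 4 | iter idx=2: | result := 4 | delta := 0 | delta := 45 | iter idx=4: | delta := 45 | iter idx=5: | delta := 45 | iter idx=6: | delta := 45 | iter idx=7: | delta := 45 | total := 135 | result 225; both end at 225.
An exhaustive pass over the 28 declared inputs shows identical outputs.
verdict: equivalent


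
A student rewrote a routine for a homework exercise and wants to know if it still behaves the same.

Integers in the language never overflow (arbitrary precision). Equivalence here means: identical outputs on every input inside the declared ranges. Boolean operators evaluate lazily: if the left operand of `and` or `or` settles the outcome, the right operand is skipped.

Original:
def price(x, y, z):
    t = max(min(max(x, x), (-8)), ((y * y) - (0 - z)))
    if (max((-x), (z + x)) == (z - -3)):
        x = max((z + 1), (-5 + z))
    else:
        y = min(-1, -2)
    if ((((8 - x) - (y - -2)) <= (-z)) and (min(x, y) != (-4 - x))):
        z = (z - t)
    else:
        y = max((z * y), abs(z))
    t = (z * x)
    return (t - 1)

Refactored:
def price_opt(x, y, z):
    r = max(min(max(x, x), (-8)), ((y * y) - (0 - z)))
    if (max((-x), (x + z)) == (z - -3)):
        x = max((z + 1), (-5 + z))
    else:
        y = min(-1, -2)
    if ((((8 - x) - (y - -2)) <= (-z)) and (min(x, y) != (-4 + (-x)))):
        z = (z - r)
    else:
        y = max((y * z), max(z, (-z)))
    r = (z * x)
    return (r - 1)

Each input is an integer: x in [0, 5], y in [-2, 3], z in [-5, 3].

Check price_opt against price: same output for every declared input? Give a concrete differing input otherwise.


Comparing the listings, the differences include: local variable names differ; min/max/abs usage differs; arithmetic usage differs.
One worked example (x=3, y=3, z=-5) — price: t=4, then (max((-x), (z + x)) == (z - -3)) is true, then x=-4, then ((((8 - x) - (y - -2)) <= (-z)) and (min(x, y) != (-4 - x))) is false, then y=5, then t=20, then returns 19; price_opt: r=4, then (max((-x), (x + z)) == (z - -3)) is true, then x=-4, then ((((8 - x) - (y - -2)) <= (-z)) and (min(x, y) != (-4 + (-x)))) is false, then y=5, then r=20, then returns 19; agreement on 19.
Across all 324 domain points the two functions coincide.
verdict: equivalent


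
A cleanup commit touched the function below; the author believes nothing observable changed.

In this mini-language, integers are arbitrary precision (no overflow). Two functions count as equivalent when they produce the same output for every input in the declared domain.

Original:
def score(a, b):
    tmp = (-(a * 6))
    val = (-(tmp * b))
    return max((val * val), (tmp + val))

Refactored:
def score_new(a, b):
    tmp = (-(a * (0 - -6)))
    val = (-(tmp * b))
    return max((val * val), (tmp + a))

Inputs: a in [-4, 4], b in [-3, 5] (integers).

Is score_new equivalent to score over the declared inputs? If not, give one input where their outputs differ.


On input a=-4, b=0, score returns 24 while score_new returns 20.
verdict: not equivalent; witness: a=-4, b=0


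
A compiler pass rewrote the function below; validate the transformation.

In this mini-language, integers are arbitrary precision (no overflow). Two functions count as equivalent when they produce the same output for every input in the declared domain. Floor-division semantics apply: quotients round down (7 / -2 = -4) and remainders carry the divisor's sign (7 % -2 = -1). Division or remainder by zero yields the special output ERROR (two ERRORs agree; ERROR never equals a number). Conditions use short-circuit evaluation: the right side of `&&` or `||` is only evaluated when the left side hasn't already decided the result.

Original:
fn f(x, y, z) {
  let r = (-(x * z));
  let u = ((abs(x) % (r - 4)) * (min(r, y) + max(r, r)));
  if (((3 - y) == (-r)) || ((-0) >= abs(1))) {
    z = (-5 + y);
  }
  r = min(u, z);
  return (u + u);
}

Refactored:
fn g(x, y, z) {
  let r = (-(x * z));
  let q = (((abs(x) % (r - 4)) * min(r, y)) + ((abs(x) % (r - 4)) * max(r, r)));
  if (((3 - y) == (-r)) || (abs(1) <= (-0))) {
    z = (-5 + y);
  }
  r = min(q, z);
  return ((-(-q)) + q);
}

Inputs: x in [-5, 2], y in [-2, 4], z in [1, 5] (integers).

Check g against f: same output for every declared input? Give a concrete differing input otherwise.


Equivalent — the differences include min/max/abs usage differs; also arithmetic usage differs; also local variable names differ; also constant usage differs; also comparison usage differs, yet no declared input distinguishes the two.
As a probe, take x=1, y=3, z=2: f runs r := -2 | u := 20 | (((3 - y) == (-r)) || ((-0) >= abs(1))): false | r := 2 | result 40; g runs r := -2 | q := 20 | (((3 - y) == (-r)) || (abs(1) <= (-0))): false | r := 2 | result 40; both end at 40.
Checked all 280 inputs in the declared domain: the outputs agree on every one.
verdict: equivalent


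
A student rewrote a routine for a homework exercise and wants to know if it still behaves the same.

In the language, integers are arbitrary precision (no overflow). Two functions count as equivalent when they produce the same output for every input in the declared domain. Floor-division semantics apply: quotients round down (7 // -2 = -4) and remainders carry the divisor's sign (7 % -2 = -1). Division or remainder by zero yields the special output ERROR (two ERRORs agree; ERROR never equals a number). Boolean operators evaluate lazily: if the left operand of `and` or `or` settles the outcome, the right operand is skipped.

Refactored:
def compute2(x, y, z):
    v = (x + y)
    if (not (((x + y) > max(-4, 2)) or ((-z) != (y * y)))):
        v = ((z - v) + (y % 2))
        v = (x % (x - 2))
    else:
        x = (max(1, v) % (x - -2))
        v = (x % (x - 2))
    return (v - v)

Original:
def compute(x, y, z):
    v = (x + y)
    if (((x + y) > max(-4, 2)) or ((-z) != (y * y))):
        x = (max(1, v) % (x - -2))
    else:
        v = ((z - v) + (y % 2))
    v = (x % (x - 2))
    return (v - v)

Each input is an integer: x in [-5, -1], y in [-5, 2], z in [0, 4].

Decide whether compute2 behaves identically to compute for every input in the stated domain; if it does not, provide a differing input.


The two versions differ — the changes include arithmetic usage differs; constant usage differs; statement counts differ; boolean connective usage differs.
Tracing x=-2, y=2, z=0: compute: v=0, then (((x + y) > max(-4, 2)) or ((-z) != (y * y))) is true, then a zero divisor aborts: ERROR | compute2: v=0, then (not (((x + y) > max(-4, 2)) or ((-z) != (y * y)))) is false, then a zero divisor aborts: ERROR — matching result ERROR.
Across all 200 domain points the two functions coincide.
verdict: equivalent


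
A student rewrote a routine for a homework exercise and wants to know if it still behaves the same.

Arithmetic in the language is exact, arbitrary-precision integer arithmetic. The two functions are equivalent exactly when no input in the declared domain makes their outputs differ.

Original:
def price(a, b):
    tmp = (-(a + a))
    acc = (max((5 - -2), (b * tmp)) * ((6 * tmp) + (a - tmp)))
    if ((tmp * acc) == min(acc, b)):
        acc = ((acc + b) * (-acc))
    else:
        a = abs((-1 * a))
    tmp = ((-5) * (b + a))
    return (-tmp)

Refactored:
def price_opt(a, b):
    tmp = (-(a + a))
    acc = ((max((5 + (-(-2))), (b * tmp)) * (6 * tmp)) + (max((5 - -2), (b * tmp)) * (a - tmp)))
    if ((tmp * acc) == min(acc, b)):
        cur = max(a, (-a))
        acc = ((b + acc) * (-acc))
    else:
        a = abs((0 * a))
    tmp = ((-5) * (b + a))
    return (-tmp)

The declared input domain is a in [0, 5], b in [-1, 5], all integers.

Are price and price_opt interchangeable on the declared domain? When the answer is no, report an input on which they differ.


At a=1, b=-1: price gives 0, price_opt gives -5.
verdict: not equivalent; witness: a=1, b=-1


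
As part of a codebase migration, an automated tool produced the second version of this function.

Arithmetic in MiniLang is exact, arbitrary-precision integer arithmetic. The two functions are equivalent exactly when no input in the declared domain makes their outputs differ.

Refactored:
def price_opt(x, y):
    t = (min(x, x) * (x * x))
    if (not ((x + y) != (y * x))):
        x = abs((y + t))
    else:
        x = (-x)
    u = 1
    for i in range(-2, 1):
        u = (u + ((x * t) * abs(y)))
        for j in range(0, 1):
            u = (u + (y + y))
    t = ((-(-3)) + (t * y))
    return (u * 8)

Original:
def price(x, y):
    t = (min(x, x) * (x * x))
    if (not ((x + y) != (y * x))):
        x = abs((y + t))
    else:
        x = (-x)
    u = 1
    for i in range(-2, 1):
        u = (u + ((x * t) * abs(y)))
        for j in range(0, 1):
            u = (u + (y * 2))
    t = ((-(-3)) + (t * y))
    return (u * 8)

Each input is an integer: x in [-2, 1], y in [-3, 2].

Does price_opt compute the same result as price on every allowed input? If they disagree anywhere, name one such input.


Side by side, the visible changes include: constant usage differs, and arithmetic usage differs.
One worked example (x=1, y=-1) — price: t = 1; (not ((x + y) != (y * x))) -> false; x = -1; u = 1; [i=-2]; u = 0; [j=0]; u = -2; [i=-1]; u = -3; [j=0]; u = -5; [i=0]; u = -6; [j=0]; u = -8; t = 2; return -64; price_opt: t = 1; (not ((x + y) != (y * x))) -> false; x = -1; u = 1; [i=-2]; u = 0; [j=0]; u = -2; [i=-1]; u = -3; [j=0]; u = -5; [i=0]; u = -6; [j=0]; u = -8; t = 2; return -64; agreement on -64.
Checked all 24 inputs in the declared domain: the outputs agree on every one.
verdict: equivalent


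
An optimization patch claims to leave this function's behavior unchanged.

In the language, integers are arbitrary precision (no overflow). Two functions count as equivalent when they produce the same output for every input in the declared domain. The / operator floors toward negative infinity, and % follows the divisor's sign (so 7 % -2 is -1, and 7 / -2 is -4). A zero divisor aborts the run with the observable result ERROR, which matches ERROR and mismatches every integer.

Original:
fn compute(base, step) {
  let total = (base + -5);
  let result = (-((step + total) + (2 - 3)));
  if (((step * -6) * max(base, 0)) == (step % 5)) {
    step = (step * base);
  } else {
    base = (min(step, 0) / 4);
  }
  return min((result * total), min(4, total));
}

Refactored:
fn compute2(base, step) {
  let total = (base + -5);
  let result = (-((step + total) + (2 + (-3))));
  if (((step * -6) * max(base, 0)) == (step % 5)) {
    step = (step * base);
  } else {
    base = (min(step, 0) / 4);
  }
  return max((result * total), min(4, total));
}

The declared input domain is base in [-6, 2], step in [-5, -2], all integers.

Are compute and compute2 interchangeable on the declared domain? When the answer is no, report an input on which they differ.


These are not equivalent — on base=-6, step=-5 the outputs split (-187 vs -11).
compute: total=-11, then result=17, then (((step * -6) * max(base, 0)) == (step % 5)) is true, then step=30, then returns -187
compute2: total=-11, then result=17, then (((step * -6) * max(base, 0)) == (step % 5)) is true, then step=30, then returns -11
verdict: not equivalent; witness: base=-6, step=-5


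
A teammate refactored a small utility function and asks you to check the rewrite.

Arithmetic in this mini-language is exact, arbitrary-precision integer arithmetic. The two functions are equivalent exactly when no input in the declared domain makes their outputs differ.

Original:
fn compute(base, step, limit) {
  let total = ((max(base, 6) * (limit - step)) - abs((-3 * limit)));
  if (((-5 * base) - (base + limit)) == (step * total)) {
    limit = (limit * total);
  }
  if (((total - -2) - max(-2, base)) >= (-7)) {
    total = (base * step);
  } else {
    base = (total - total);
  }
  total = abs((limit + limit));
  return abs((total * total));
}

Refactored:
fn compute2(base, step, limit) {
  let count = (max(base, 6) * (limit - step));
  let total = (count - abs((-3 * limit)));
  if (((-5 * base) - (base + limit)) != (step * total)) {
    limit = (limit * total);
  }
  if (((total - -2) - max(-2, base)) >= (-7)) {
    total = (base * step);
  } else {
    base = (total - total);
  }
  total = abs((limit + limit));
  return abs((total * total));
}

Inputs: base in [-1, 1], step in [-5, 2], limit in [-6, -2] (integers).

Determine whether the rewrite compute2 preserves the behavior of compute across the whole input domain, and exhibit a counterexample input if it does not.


Input base=-1, step=-5, limit=-6: 144 from compute versus 82944 from compute2.
verdict: not equivalent; witness: base=-1, step=-5, limit=-6


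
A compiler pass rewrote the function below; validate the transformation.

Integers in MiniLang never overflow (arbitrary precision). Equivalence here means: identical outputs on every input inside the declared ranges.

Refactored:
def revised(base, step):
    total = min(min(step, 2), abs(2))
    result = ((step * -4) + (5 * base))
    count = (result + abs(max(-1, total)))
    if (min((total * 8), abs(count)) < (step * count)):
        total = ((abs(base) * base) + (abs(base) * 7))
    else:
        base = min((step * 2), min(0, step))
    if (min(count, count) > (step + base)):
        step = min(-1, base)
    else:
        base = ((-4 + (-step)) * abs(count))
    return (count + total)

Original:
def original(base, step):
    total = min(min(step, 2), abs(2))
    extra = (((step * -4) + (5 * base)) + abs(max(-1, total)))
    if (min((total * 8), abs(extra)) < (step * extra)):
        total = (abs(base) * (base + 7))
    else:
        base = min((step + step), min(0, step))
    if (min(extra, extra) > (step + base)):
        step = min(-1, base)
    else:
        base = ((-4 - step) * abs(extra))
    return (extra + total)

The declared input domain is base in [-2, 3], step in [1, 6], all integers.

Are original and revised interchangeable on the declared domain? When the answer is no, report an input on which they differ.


The two versions differ — the changes include arithmetic usage differs; and statement counts differ; and local variable names differ; and min/max/abs usage differs; and constant usage differs.
As a probe, take base=2, step=3: original runs total := 2 | extra := 0 | (min((total * 8), abs(extra)) < (step * extra)): false | base := 0 | (min(extra, extra) > (step + base)): false | base := 0 | result 2; revised runs total := 2 | result := -2 | count := 0 | (min((total * 8), abs(count)) < (step * count)): false | base := 0 | (min(count, count) > (step + base)): false | base := 0 | result 2; both end at 2.
Sweeping the whole domain (36 inputs) finds no disagreement.
verdict: equivalent


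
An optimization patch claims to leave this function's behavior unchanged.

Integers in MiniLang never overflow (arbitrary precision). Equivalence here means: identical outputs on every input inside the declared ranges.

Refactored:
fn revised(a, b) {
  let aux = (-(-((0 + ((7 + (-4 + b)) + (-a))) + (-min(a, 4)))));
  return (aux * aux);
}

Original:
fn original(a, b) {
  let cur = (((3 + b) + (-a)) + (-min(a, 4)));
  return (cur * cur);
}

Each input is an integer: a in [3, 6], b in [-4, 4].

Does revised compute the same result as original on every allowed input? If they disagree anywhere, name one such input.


Equivalent — the differences include local variable names differ; and constant usage differs; and arithmetic usage differs, yet no declared input distinguishes the two.
One worked example (a=4, b=0) — original: cur := -5 | result 25; revised: aux := -5 | result 25; agreement on 25.
An exhaustive pass over the 36 declared inputs shows identical outputs.
verdict: equivalent


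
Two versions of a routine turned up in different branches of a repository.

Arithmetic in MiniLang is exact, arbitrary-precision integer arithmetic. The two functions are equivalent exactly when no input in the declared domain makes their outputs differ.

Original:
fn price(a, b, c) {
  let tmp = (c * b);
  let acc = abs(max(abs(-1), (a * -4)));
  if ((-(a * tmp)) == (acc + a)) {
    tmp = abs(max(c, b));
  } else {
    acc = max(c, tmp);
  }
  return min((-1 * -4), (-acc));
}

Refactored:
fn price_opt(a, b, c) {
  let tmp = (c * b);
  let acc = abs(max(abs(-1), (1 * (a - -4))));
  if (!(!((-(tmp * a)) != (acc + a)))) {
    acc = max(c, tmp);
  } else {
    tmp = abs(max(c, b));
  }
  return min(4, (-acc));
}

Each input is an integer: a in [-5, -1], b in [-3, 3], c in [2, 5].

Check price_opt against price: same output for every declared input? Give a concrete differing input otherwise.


Take a=-5, b=1, c=3.
price: tmp = 3; acc = 20; ((-(a * tmp)) == (acc + a)) -> true; tmp = 3; return -20
price_opt: tmp = 3; acc = 1; (!(!((-(tmp * a)) != (acc + a)))) -> true; acc = 3; return -3
-20 and -3 differ, so these are not the same function on this domain.
verdict: not equivalent; witness: a=-5, b=1, c=3


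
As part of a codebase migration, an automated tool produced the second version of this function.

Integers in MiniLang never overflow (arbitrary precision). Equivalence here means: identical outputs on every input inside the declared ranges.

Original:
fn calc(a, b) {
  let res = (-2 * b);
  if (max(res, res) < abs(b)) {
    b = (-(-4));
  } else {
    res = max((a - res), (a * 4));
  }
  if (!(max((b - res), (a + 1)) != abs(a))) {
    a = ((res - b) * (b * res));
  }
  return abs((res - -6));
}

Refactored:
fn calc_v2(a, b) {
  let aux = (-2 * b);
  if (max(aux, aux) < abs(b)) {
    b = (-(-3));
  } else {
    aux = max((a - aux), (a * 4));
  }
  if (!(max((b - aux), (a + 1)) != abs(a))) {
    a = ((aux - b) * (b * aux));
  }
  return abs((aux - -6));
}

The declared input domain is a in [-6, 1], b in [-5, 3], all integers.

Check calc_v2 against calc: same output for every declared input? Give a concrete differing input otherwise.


Equivalent. The edit looks behavioral (`-4` became `-3`), but over these ranges it never changes the outcome.
Checked all 72 inputs in the declared domain: the outputs agree on every one.
One worked example (a=-6, b=1) — calc: res=-2, then (max(res, res) < abs(b)) is true, then b=4, then (!(max((b - res), (a + 1)) != abs(a))) is true, then a=48, then returns 4; calc_v2: aux=-2, then (max(aux, aux) < abs(b)) is true, then b=3, then (!(max((b - aux), (a + 1)) != abs(a))) is false, then returns 4; agreement on 4.
verdict: equivalent


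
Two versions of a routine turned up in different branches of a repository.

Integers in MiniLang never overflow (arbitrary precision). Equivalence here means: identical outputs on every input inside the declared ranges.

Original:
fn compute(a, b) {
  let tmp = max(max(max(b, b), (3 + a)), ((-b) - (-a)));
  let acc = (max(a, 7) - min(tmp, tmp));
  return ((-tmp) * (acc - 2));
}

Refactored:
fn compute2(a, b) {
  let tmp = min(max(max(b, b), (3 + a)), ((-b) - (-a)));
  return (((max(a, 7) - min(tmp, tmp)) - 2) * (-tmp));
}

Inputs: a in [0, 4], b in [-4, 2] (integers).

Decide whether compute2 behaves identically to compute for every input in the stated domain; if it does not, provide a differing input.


These are not equivalent — on a=0, b=-4 the outputs split (-4 vs -6).
compute: tmp := 4 | acc := 3 | result -4
compute2: tmp := 3 | result -6
verdict: not equivalent; witness: a=0, b=-4


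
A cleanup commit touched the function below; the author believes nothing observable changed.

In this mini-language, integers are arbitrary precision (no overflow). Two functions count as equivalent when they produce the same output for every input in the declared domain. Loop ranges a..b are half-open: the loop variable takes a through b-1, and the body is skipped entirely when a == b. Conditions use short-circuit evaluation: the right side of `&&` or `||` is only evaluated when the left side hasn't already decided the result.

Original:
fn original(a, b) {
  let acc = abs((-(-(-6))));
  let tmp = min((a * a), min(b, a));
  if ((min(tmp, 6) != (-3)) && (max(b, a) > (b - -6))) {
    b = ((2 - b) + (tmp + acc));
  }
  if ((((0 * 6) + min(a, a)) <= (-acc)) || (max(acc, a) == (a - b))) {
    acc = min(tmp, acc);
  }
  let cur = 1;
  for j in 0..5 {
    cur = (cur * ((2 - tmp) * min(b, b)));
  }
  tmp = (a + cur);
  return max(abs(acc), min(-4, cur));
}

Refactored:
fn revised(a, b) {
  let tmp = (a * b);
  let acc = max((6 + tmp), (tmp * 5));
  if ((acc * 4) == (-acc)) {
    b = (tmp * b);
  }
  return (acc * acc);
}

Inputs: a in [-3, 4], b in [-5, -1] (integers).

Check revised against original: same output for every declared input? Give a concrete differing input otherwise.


Not equivalent: a=-3, b=-5 separates them (6 vs 5625).
original: acc = 6; tmp = -5; ((min(tmp, 6) != (-3)) && (max(b, a) > (b - -6))) -> false; ((((0 * 6) + min(a, a)) <= (-acc)) || (max(acc, a) == (a - b))) -> false; cur = 1; [j=0]; cur = -35; [j=1]; cur = 1225; [j=2]; cur = -42875; [j=3]; cur = 1500625; [j=4]; cur = -52521875; tmp = -52521878; return 6
revised: tmp = 15; acc = 75; ((acc * 4) == (-acc)) -> false; return 5625
verdict: not equivalent; witness: a=-3, b=-5


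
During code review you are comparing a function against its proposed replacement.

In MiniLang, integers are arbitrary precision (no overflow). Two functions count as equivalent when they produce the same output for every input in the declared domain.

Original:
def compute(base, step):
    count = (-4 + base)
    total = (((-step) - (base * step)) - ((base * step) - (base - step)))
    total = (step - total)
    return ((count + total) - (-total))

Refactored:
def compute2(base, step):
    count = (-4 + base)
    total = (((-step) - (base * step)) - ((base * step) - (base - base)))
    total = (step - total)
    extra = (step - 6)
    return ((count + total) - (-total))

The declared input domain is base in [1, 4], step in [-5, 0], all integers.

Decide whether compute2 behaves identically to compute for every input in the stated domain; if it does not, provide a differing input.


The rewrite breaks on base=1, step=-5, where the results are -55 and -43.
compute: count becomes -3; next total becomes 21; next total becomes -26; next final value -55
compute2: count becomes -3; next total becomes 15; next total becomes -20; next extra becomes -11; next final value -43
verdict: not equivalent; witness: base=1, step=-5


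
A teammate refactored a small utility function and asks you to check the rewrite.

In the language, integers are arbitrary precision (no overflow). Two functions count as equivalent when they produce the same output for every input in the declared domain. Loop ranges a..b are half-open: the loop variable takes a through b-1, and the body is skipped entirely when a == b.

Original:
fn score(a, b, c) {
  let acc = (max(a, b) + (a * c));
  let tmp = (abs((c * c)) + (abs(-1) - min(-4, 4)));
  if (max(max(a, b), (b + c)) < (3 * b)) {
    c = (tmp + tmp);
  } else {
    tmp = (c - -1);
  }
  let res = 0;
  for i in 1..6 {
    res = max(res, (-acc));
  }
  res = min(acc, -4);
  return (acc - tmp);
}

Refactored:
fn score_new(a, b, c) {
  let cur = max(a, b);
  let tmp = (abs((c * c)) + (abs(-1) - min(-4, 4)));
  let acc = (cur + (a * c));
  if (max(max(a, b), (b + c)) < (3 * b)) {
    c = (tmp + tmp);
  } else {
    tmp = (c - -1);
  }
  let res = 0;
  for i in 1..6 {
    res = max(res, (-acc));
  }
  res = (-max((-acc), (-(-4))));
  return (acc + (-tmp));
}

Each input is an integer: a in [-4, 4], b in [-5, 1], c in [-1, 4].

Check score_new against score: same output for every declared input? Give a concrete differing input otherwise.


Comparing the listings, the differences include: local variable names differ, and statement counts differ, and arithmetic usage differs, and min/max/abs usage differs.
Spot check at a=2, b=-2, c=2 — score: acc := 6 | tmp := 9 | (max(max(a, b), (b + c)) < (3 * b)): false | tmp := 3 | res := 0 | iter i=1: | res := 0 | iter i=2: | res := 0 | iter i=3: | res := 0 | iter i=4: | res := 0 | iter i=5: | res := 0 | res := -4 | result 3. score_new: cur := 2 | tmp := 9 | acc := 6 | (max(max(a, b), (b + c)) < (3 * b)): false | tmp := 3 | res := 0 | iter i=1: | res := 0 | iter i=2: | res := 0 | iter i=3: | res := 0 | iter i=4: | res := 0 | iter i=5: | res := 0 | res := -4 | result 3. Both give 3.
Checked all 378 inputs in the declared domain: the outputs agree on every one.
verdict: equivalent


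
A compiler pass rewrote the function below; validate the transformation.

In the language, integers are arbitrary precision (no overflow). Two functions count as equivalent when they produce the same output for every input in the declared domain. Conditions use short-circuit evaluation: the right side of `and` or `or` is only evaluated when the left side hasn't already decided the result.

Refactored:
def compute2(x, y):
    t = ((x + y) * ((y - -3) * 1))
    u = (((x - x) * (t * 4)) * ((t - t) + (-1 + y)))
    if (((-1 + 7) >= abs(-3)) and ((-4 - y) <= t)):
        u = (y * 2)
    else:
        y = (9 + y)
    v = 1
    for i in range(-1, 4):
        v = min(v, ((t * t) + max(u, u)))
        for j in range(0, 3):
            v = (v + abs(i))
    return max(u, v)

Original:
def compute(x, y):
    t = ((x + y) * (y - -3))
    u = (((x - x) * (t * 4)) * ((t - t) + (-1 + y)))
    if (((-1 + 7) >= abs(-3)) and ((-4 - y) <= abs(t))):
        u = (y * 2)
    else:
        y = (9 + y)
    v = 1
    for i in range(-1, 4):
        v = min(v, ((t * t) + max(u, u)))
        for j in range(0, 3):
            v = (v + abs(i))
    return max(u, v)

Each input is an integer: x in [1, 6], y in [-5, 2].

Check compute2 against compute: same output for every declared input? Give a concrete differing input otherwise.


The rewrite breaks on x=5, y=-4, where the results are 2 and 10.
compute: t becomes -1; next u becomes 0; next (((-1 + 7) >= abs(-3)) and ((-4 - y) <= abs(t))) evaluates to true; next u becomes -8; next v becomes 1; next at i=-1:; next v becomes -7; next at j=0:; next v becomes -6; next at j=1:; next v becomes -5; next at j=2:; next v becomes -4; next at i=0:; next v becomes -7; next at j=0:; next v becomes -7; next at j=1:; next v becomes -7; next at j=2:; next v becomes -7; next at i=1:; next v becomes -7; next at j=0:; next v becomes -6; next at j=1:; next v becomes -5; next at j=2:; next v becomes -4; next at i=2:; next v becomes -7; next at j=0:; next v becomes -5; next at j=1:; next v becomes -3; next at j=2:; next v becomes -1; next at i=3:; next v becomes -7; next at j=0:; next v becomes -4; next at j=1:; next v becomes -1; next at j=2:; next v becomes 2; next final value 2
compute2: t becomes -1; next u becomes 0; next (((-1 + 7) >= abs(-3)) and ((-4 - y) <= t)) evaluates to false; next y becomes 5; next v becomes 1; next at i=-1:; next v becomes 1; next at j=0:; next v becomes 2; next at j=1:; next v becomes 3; next at j=2:; next v becomes 4; next at i=0:; next v becomes 1; next at j=0:; next v becomes 1; next at j=1:; next v becomes 1; next at j=2:; next v becomes 1; next at i=1:; next v becomes 1; next at j=0:; next v becomes 2; next at j=1:; next v becomes 3; next at j=2:; next v becomes 4; next at i=2:; next v becomes 1; next at j=0:; next v becomes 3; next at j=1:; next v becomes 5; next at j=2:; next v becomes 7; next at i=3:; next v becomes 1; next at j=0:; next v becomes 4; next at j=1:; next v becomes 7; next at j=2:; next v becomes 10; next final value 10
verdict: not equivalent; witness: x=5, y=-4


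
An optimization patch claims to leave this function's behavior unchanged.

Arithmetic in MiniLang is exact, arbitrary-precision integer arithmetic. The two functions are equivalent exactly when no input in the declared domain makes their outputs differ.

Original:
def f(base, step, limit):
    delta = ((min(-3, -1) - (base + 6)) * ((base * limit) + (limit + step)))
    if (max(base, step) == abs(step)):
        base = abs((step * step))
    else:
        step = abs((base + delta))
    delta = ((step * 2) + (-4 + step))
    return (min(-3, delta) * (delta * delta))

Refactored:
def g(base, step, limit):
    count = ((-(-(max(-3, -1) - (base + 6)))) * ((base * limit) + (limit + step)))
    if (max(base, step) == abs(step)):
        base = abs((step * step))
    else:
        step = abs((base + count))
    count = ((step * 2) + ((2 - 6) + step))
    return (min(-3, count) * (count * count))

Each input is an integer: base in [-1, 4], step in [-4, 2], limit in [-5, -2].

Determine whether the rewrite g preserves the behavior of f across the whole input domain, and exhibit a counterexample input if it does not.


Take base=-1, step=-4, limit=-5.
f: delta := 32 | (max(base, step) == abs(step)): false | step := 31 | delta := 89 | result -23763
g: count := 24 | (max(base, step) == abs(step)): false | step := 23 | count := 65 | result -12675
-23763 against -12675: the behavior changed.
verdict: not equivalent; witness: base=-1, step=-4, limit=-5


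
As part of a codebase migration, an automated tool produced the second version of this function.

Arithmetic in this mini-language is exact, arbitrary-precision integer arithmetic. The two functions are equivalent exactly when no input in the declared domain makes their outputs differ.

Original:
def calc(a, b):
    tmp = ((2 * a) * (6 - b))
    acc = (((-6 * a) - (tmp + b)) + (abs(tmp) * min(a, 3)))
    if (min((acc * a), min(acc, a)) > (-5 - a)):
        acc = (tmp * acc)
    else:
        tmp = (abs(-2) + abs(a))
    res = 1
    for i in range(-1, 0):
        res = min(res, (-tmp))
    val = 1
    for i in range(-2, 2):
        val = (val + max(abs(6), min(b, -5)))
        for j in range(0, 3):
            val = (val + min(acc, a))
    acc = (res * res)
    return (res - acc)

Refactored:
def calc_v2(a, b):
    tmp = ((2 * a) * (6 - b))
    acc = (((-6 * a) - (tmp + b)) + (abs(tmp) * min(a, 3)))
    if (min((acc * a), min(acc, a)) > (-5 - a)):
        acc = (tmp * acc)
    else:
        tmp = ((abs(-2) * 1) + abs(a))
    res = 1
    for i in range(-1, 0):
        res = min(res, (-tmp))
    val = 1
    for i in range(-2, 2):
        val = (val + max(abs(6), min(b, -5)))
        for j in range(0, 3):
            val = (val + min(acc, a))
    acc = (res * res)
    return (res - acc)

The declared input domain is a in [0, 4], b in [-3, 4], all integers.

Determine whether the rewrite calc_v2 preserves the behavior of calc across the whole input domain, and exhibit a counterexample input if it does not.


Side by side, the visible changes include: constant usage differs; and arithmetic usage differs.
As a probe, take a=1, b=-1: calc runs tmp=14, then acc=-5, then (min((acc * a), min(acc, a)) > (-5 - a)) is true, then acc=-70, then res=1, then (i=-1), then res=-14, then val=1, then (i=-2), then val=7, then (j=0), then val=-63, then (j=1), then val=-133, then (j=2), then val=-203, then (i=-1), then val=-197, then (j=0), then val=-267, then (j=1), then val=-337, then (j=2), then val=-407, then (i=0), then val=-401, then (j=0), then val=-471, then (j=1), then val=-541, then (j=2), then val=-611, then (i=1), then val=-605, then (j=0), then val=-675, then (j=1), then val=-745, then (j=2), then val=-815, then acc=196, then returns -210; calc_v2 runs tmp=14, then acc=-5, then (min((acc * a), min(acc, a)) > (-5 - a)) is true, then acc=-70, then res=1, then (i=-1), then res=-14, then val=1, then (i=-2), then val=7, then (j=0), then val=-63, then (j=1), then val=-133, then (j=2), then val=-203, then (i=-1), then val=-197, then (j=0), then val=-267, then (j=1), then val=-337, then (j=2), then val=-407, then (i=0), then val=-401, then (j=0), then val=-471, then (j=1), then val=-541, then (j=2), then val=-611, then (i=1), then val=-605, then (j=0), then val=-675, then (j=1), then val=-745, then (j=2), then val=-815, then acc=196, then returns -210; both end at -210.
Checked all 40 inputs in the declared domain: the outputs agree on every one.
verdict: equivalent
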